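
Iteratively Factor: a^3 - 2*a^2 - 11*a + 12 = (a - 4)*(a^2 + 2*a - 3) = (a - 4)*(a + 3)*(a - 1)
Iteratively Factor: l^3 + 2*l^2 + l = (l + 1)*(l^2 + l) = l*(l + 1)*(l + 1)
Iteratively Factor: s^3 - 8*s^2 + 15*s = (s)*(s^2 - 8*s + 15) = s*(s - 5)*(s - 3)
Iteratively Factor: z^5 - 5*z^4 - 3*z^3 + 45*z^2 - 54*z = (z)*(z^4 - 5*z^3 - 3*z^2 + 45*z - 54) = z*(z - 3)*(z^3 - 2*z^2 - 9*z + 18) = z*(z - 3)*(z - 2)*(z^2 - 9) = z*(z - 3)*(z - 2)*(z + 3)*(z - 3)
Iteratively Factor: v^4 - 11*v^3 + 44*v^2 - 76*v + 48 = (v - 2)*(v^3 - 9*v^2 + 26*v - 24) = (v - 4)*(v - 2)*(v^2 - 5*v + 6) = (v - 4)*(v - 3)*(v - 2)*(v - 2)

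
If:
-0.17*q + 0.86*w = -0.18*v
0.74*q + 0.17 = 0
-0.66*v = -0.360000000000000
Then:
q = -0.23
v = 0.55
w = -0.16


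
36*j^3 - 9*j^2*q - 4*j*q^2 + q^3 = (-4*j + q)*(-3*j + q)*(3*j + q)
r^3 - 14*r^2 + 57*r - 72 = (r - 8)*(r - 3)^2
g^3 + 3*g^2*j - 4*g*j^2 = g*(g - j)*(g + 4*j)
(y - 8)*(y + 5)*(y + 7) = y^3 + 4*y^2 - 61*y - 280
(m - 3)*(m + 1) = m^2 - 2*m - 3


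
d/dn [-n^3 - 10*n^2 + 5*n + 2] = -3*n^2 - 20*n + 5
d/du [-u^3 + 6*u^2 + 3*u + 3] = -3*u^2 + 12*u + 3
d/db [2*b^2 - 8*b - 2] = 4*b - 8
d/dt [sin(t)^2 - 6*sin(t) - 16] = 2*(sin(t) - 3)*cos(t)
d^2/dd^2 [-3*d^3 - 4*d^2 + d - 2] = -18*d - 8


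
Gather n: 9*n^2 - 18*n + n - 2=9*n^2 - 17*n - 2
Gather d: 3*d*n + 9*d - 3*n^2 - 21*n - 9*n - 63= d*(3*n + 9) - 3*n^2 - 30*n - 63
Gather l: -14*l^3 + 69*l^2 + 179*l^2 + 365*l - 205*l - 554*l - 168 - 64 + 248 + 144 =-14*l^3 + 248*l^2 - 394*l + 160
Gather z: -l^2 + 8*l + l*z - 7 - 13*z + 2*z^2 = -l^2 + 8*l + 2*z^2 + z*(l - 13) - 7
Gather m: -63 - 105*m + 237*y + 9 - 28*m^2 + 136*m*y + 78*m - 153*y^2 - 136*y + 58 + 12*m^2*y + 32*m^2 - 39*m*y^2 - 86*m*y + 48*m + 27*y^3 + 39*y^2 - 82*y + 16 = m^2*(12*y + 4) + m*(-39*y^2 + 50*y + 21) + 27*y^3 - 114*y^2 + 19*y + 20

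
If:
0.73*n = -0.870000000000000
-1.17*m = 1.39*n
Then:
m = 1.42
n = -1.19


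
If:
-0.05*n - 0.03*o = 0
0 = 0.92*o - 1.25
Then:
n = -0.82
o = 1.36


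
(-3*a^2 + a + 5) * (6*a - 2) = -18*a^3 + 12*a^2 + 28*a - 10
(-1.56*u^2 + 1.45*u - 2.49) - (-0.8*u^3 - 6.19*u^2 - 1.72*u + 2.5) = 0.8*u^3 + 4.63*u^2 + 3.17*u - 4.99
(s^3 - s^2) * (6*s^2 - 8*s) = 6*s^5 - 14*s^4 + 8*s^3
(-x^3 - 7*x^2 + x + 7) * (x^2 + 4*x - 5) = -x^5 - 11*x^4 - 22*x^3 + 46*x^2 + 23*x - 35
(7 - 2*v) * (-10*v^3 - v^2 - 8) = 20*v^4 - 68*v^3 - 7*v^2 + 16*v - 56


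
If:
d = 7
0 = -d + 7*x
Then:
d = 7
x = 1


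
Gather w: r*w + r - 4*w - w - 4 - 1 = r + w*(r - 5) - 5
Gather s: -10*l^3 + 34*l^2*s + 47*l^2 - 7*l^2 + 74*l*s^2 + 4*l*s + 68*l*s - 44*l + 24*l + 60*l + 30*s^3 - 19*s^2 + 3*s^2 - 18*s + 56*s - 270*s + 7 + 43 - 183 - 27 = -10*l^3 + 40*l^2 + 40*l + 30*s^3 + s^2*(74*l - 16) + s*(34*l^2 + 72*l - 232) - 160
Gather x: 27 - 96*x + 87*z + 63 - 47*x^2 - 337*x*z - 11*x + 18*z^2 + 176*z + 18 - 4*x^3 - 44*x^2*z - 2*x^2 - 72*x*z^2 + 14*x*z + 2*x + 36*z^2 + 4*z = -4*x^3 + x^2*(-44*z - 49) + x*(-72*z^2 - 323*z - 105) + 54*z^2 + 267*z + 108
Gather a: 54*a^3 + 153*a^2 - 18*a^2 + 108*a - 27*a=54*a^3 + 135*a^2 + 81*a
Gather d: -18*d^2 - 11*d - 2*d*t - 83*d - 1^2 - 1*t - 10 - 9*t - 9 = -18*d^2 + d*(-2*t - 94) - 10*t - 20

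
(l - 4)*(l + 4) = l^2 - 16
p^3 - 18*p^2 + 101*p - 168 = (p - 8)*(p - 7)*(p - 3)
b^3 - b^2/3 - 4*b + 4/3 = (b - 2)*(b - 1/3)*(b + 2)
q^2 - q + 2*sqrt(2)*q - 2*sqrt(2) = (q - 1)*(q + 2*sqrt(2))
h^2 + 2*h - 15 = (h - 3)*(h + 5)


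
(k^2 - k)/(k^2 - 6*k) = (k - 1)/(k - 6)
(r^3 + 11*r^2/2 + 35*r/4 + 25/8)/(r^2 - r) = (8*r^3 + 44*r^2 + 70*r + 25)/(8*r*(r - 1))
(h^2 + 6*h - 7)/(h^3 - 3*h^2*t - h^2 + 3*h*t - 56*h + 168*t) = (1 - h)/(-h^2 + 3*h*t + 8*h - 24*t)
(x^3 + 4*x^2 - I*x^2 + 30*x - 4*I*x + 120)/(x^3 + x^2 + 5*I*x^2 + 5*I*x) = (x^2 + x*(4 - 6*I) - 24*I)/(x^2 + x)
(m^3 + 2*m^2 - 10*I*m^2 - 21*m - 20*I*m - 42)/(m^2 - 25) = (m^3 + m^2*(2 - 10*I) + m*(-21 - 20*I) - 42)/(m^2 - 25)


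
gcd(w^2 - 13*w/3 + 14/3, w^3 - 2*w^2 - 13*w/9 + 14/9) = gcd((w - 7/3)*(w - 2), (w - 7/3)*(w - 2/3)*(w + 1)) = w - 7/3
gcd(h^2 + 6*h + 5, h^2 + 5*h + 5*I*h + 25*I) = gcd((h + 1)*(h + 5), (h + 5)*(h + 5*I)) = h + 5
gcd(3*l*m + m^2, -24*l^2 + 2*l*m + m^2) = 1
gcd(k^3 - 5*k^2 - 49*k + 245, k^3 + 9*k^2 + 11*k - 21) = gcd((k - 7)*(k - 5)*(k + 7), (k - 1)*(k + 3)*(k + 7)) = k + 7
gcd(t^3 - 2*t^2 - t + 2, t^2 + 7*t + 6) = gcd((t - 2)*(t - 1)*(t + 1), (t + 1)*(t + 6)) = t + 1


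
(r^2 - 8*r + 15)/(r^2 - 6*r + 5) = (r - 3)/(r - 1)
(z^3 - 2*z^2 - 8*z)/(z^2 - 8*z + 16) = z*(z + 2)/(z - 4)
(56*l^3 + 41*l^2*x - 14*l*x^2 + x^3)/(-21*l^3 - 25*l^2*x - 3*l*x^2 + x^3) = (-8*l + x)/(3*l + x)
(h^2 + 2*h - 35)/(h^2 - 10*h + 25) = (h + 7)/(h - 5)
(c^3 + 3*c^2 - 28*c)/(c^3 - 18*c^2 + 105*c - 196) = c*(c + 7)/(c^2 - 14*c + 49)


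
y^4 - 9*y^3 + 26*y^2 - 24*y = y*(y - 4)*(y - 3)*(y - 2)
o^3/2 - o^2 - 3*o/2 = o*(o/2 + 1/2)*(o - 3)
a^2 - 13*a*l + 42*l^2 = (a - 7*l)*(a - 6*l)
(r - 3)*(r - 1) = r^2 - 4*r + 3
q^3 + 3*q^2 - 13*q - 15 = (q - 3)*(q + 1)*(q + 5)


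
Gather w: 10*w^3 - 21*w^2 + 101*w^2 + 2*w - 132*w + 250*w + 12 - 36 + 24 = 10*w^3 + 80*w^2 + 120*w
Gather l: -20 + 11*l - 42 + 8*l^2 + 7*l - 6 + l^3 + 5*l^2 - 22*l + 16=l^3 + 13*l^2 - 4*l - 52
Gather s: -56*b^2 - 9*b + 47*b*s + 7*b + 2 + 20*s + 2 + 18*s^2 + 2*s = -56*b^2 - 2*b + 18*s^2 + s*(47*b + 22) + 4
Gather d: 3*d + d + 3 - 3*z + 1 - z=4*d - 4*z + 4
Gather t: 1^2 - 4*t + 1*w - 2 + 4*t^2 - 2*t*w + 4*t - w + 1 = 4*t^2 - 2*t*w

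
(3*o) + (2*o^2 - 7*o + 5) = 2*o^2 - 4*o + 5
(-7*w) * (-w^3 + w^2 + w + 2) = 7*w^4 - 7*w^3 - 7*w^2 - 14*w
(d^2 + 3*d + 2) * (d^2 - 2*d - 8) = d^4 + d^3 - 12*d^2 - 28*d - 16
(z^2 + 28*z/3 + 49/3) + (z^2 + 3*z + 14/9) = 2*z^2 + 37*z/3 + 161/9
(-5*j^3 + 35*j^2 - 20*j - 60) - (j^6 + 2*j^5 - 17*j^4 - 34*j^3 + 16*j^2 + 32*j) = -j^6 - 2*j^5 + 17*j^4 + 29*j^3 + 19*j^2 - 52*j - 60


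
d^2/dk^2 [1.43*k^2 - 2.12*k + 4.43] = 2.86000000000000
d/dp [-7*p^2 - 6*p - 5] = -14*p - 6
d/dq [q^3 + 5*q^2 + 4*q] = 3*q^2 + 10*q + 4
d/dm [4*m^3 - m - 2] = 12*m^2 - 1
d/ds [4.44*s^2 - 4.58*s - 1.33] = 8.88*s - 4.58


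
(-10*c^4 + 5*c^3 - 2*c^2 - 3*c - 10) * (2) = -20*c^4 + 10*c^3 - 4*c^2 - 6*c - 20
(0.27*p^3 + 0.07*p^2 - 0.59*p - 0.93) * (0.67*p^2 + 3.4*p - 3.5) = 0.1809*p^5 + 0.9649*p^4 - 1.1023*p^3 - 2.8741*p^2 - 1.097*p + 3.255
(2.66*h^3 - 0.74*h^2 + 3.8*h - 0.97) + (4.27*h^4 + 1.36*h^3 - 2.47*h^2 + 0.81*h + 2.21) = 4.27*h^4 + 4.02*h^3 - 3.21*h^2 + 4.61*h + 1.24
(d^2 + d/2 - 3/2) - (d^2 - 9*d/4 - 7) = 11*d/4 + 11/2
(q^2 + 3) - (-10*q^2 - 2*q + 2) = 11*q^2 + 2*q + 1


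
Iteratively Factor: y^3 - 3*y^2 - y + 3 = (y - 3)*(y^2 - 1) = (y - 3)*(y + 1)*(y - 1)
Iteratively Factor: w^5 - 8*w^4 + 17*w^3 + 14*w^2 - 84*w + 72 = (w - 3)*(w^4 - 5*w^3 + 2*w^2 + 20*w - 24) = (w - 3)*(w - 2)*(w^3 - 3*w^2 - 4*w + 12) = (w - 3)^2*(w - 2)*(w^2 - 4) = (w - 3)^2*(w - 2)^2*(w + 2)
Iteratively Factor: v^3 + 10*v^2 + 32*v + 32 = (v + 4)*(v^2 + 6*v + 8) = (v + 2)*(v + 4)*(v + 4)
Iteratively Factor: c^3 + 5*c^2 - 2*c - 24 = (c + 3)*(c^2 + 2*c - 8) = (c + 3)*(c + 4)*(c - 2)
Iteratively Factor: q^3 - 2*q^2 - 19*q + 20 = (q - 1)*(q^2 - q - 20) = (q - 1)*(q + 4)*(q - 5)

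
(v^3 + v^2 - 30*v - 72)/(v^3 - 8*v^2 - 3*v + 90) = (v + 4)/(v - 5)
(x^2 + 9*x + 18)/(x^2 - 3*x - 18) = (x + 6)/(x - 6)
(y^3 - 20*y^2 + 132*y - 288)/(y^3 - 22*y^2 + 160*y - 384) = (y - 6)/(y - 8)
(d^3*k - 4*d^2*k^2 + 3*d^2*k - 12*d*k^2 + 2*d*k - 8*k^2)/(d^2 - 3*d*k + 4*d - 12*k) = k*(d^3 - 4*d^2*k + 3*d^2 - 12*d*k + 2*d - 8*k)/(d^2 - 3*d*k + 4*d - 12*k)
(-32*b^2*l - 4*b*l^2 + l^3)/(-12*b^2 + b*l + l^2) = l*(8*b - l)/(3*b - l)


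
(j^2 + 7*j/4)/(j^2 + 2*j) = (j + 7/4)/(j + 2)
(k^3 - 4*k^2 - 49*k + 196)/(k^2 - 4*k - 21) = (k^2 + 3*k - 28)/(k + 3)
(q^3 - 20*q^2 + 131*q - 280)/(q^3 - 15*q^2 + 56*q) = (q - 5)/q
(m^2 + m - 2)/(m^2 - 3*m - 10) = (m - 1)/(m - 5)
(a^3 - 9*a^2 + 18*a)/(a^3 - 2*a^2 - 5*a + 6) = a*(a - 6)/(a^2 + a - 2)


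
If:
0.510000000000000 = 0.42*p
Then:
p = 1.21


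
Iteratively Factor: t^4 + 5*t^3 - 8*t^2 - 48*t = (t + 4)*(t^3 + t^2 - 12*t) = (t - 3)*(t + 4)*(t^2 + 4*t) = t*(t - 3)*(t + 4)*(t + 4)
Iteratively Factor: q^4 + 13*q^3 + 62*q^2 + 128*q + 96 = (q + 4)*(q^3 + 9*q^2 + 26*q + 24) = (q + 4)^2*(q^2 + 5*q + 6) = (q + 3)*(q + 4)^2*(q + 2)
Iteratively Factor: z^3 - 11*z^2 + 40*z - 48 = (z - 4)*(z^2 - 7*z + 12) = (z - 4)*(z - 3)*(z - 4)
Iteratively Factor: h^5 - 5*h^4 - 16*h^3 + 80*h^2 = (h - 5)*(h^4 - 16*h^2) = (h - 5)*(h + 4)*(h^3 - 4*h^2) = h*(h - 5)*(h + 4)*(h^2 - 4*h) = h^2*(h - 5)*(h + 4)*(h - 4)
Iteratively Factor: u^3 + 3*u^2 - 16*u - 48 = (u - 4)*(u^2 + 7*u + 12) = (u - 4)*(u + 3)*(u + 4)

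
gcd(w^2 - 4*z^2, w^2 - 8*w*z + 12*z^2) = -w + 2*z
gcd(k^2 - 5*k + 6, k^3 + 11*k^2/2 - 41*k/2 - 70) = 1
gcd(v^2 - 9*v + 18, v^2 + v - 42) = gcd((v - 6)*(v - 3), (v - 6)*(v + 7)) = v - 6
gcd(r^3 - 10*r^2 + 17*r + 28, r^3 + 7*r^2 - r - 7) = r + 1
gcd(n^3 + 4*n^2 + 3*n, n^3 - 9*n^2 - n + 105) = n + 3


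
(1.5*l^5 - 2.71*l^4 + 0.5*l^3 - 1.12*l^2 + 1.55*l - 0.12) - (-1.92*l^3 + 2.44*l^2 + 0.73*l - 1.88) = 1.5*l^5 - 2.71*l^4 + 2.42*l^3 - 3.56*l^2 + 0.82*l + 1.76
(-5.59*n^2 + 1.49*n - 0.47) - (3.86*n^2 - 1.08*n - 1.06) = -9.45*n^2 + 2.57*n + 0.59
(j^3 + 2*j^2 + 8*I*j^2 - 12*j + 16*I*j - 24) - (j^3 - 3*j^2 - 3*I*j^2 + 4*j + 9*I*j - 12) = 5*j^2 + 11*I*j^2 - 16*j + 7*I*j - 12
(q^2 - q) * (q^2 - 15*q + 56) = q^4 - 16*q^3 + 71*q^2 - 56*q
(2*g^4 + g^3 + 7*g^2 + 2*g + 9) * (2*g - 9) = 4*g^5 - 16*g^4 + 5*g^3 - 59*g^2 - 81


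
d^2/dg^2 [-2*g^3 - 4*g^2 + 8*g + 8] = -12*g - 8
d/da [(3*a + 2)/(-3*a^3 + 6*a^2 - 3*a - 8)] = 6*(3*a^3 - 4*a - 3)/(9*a^6 - 36*a^5 + 54*a^4 + 12*a^3 - 87*a^2 + 48*a + 64)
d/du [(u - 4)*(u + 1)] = 2*u - 3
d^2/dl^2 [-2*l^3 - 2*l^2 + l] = -12*l - 4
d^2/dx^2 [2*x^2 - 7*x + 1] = 4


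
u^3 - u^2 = u^2*(u - 1)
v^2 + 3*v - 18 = (v - 3)*(v + 6)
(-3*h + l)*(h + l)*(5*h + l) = -15*h^3 - 13*h^2*l + 3*h*l^2 + l^3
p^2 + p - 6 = (p - 2)*(p + 3)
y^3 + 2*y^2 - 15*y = y*(y - 3)*(y + 5)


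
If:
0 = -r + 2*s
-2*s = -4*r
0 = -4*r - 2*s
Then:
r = 0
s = 0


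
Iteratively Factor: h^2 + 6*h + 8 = (h + 4)*(h + 2)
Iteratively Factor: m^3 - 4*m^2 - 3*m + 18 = (m - 3)*(m^2 - m - 6) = (m - 3)*(m + 2)*(m - 3)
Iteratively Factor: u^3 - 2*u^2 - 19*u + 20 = (u + 4)*(u^2 - 6*u + 5) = (u - 5)*(u + 4)*(u - 1)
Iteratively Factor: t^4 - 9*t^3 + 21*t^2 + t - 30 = (t - 2)*(t^3 - 7*t^2 + 7*t + 15) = (t - 5)*(t - 2)*(t^2 - 2*t - 3) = (t - 5)*(t - 2)*(t + 1)*(t - 3)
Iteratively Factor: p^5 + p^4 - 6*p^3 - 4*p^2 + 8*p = (p + 2)*(p^4 - p^3 - 4*p^2 + 4*p) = p*(p + 2)*(p^3 - p^2 - 4*p + 4) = p*(p - 1)*(p + 2)*(p^2 - 4) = p*(p - 2)*(p - 1)*(p + 2)*(p + 2)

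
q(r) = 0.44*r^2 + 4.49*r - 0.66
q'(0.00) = 4.49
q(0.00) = -0.66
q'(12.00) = 15.05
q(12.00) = 116.58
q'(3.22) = 7.32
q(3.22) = 18.36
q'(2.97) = 7.10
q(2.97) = 16.56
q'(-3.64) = 1.29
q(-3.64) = -11.17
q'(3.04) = 7.17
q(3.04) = 17.06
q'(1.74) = 6.02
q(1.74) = 8.48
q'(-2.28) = 2.48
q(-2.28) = -8.61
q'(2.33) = 6.54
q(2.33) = 12.19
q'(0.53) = 4.96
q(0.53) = 1.84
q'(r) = 0.88*r + 4.49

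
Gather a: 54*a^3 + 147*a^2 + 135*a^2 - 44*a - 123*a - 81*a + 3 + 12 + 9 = 54*a^3 + 282*a^2 - 248*a + 24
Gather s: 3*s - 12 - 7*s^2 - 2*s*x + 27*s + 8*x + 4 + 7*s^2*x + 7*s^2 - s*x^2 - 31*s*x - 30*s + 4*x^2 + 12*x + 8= 7*s^2*x + s*(-x^2 - 33*x) + 4*x^2 + 20*x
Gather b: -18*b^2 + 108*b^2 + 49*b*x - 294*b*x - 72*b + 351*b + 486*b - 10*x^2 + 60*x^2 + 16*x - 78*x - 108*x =90*b^2 + b*(765 - 245*x) + 50*x^2 - 170*x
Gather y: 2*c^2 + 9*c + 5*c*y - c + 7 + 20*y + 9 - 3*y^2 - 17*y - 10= 2*c^2 + 8*c - 3*y^2 + y*(5*c + 3) + 6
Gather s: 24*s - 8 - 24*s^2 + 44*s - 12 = -24*s^2 + 68*s - 20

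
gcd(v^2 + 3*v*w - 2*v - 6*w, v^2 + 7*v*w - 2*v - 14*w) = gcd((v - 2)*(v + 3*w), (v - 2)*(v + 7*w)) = v - 2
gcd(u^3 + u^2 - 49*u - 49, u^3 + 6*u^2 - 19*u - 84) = u + 7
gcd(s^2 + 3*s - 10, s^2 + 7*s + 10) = s + 5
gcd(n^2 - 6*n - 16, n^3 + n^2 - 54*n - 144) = n - 8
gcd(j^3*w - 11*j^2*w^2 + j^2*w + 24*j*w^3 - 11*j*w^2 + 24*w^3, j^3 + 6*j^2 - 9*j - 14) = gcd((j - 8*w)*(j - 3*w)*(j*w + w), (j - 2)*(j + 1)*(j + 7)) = j + 1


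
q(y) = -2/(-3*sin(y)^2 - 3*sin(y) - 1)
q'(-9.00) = 12.88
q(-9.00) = 7.32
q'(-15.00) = -13.57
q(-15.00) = 6.29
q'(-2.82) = 16.95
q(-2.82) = 5.69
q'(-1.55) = 0.12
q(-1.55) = 2.00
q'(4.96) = 1.66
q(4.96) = 2.19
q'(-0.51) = -1.97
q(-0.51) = 7.99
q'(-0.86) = 9.99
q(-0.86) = 4.45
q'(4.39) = -2.34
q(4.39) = 2.34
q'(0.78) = -0.49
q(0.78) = 0.44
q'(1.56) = -0.00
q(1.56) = 0.29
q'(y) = -2*(6*sin(y)*cos(y) + 3*cos(y))/(-3*sin(y)^2 - 3*sin(y) - 1)^2 = -6*(2*sin(y) + 1)*cos(y)/(3*sin(y)^2 + 3*sin(y) + 1)^2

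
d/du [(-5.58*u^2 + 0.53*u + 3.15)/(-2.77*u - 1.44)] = (15.4566*u^2 + 16.0704*u + 7.9623)/(7.6729*u^2 + 7.9776*u + 2.0736)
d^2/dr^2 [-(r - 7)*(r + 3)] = -2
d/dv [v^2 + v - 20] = 2*v + 1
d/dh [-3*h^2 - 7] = -6*h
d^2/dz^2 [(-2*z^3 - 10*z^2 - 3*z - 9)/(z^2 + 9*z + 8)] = 2*(-59*z^3 - 219*z^2 - 555*z - 1081)/(z^6 + 27*z^5 + 267*z^4 + 1161*z^3 + 2136*z^2 + 1728*z + 512)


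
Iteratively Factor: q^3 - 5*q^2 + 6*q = (q)*(q^2 - 5*q + 6) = q*(q - 3)*(q - 2)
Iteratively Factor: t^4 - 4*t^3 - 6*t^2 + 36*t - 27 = (t - 3)*(t^3 - t^2 - 9*t + 9) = (t - 3)*(t + 3)*(t^2 - 4*t + 3) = (t - 3)*(t - 1)*(t + 3)*(t - 3)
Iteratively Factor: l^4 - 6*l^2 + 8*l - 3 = (l - 1)*(l^3 + l^2 - 5*l + 3) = (l - 1)^2*(l^2 + 2*l - 3) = (l - 1)^3*(l + 3)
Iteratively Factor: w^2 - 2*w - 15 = (w + 3)*(w - 5)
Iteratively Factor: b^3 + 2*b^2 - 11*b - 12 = (b + 4)*(b^2 - 2*b - 3) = (b + 1)*(b + 4)*(b - 3)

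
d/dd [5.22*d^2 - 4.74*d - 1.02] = 10.44*d - 4.74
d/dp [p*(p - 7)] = 2*p - 7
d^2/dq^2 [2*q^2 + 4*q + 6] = 4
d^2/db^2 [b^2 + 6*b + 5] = 2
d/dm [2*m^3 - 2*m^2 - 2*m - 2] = 6*m^2 - 4*m - 2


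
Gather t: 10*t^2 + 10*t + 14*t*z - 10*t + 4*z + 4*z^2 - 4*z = 10*t^2 + 14*t*z + 4*z^2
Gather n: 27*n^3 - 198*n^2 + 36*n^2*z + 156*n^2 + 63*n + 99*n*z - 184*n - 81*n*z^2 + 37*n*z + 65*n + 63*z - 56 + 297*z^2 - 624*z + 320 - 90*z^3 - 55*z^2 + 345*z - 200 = 27*n^3 + n^2*(36*z - 42) + n*(-81*z^2 + 136*z - 56) - 90*z^3 + 242*z^2 - 216*z + 64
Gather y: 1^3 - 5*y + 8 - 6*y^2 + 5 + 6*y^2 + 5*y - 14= 0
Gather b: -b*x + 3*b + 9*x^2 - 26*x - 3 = b*(3 - x) + 9*x^2 - 26*x - 3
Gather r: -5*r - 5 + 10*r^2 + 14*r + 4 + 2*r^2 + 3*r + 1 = 12*r^2 + 12*r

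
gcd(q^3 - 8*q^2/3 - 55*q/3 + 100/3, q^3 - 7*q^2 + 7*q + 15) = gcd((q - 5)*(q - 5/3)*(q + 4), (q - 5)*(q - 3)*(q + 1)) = q - 5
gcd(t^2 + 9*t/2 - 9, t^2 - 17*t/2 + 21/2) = t - 3/2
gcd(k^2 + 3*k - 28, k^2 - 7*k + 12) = k - 4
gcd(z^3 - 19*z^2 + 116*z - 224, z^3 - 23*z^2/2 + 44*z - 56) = z - 4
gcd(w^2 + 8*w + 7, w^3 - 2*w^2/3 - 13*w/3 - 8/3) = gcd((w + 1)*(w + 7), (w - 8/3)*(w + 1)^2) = w + 1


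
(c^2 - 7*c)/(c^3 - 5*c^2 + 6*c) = (c - 7)/(c^2 - 5*c + 6)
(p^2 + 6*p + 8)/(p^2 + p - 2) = (p + 4)/(p - 1)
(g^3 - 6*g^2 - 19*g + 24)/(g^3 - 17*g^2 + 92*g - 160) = (g^2 + 2*g - 3)/(g^2 - 9*g + 20)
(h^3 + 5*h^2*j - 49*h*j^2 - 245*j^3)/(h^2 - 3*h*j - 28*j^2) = (h^2 + 12*h*j + 35*j^2)/(h + 4*j)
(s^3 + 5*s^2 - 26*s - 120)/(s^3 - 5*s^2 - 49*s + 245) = (s^2 + 10*s + 24)/(s^2 - 49)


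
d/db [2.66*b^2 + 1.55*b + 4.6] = 5.32*b + 1.55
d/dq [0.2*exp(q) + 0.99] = 0.2*exp(q)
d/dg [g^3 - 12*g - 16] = 3*g^2 - 12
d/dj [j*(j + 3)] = 2*j + 3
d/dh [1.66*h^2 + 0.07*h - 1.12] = 3.32*h + 0.07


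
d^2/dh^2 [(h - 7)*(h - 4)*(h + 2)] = 6*h - 18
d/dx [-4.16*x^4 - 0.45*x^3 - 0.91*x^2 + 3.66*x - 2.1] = -16.64*x^3 - 1.35*x^2 - 1.82*x + 3.66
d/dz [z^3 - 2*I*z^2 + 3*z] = 3*z^2 - 4*I*z + 3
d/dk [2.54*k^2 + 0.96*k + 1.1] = 5.08*k + 0.96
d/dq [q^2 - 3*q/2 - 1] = 2*q - 3/2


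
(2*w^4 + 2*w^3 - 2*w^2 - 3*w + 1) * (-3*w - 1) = -6*w^5 - 8*w^4 + 4*w^3 + 11*w^2 - 1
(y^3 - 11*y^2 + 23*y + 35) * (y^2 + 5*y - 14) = y^5 - 6*y^4 - 46*y^3 + 304*y^2 - 147*y - 490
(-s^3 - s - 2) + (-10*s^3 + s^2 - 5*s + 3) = -11*s^3 + s^2 - 6*s + 1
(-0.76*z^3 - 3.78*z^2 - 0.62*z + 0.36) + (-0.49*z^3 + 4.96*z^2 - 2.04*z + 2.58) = -1.25*z^3 + 1.18*z^2 - 2.66*z + 2.94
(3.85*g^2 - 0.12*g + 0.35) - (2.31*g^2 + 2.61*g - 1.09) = 1.54*g^2 - 2.73*g + 1.44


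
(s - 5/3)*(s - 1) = s^2 - 8*s/3 + 5/3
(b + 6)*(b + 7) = b^2 + 13*b + 42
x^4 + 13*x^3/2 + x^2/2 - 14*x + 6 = (x - 1)*(x - 1/2)*(x + 2)*(x + 6)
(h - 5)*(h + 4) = h^2 - h - 20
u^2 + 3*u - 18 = (u - 3)*(u + 6)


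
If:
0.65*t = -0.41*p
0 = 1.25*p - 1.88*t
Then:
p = 0.00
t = 0.00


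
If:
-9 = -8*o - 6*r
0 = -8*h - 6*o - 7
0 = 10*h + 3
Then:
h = -3/10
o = -23/30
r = 227/90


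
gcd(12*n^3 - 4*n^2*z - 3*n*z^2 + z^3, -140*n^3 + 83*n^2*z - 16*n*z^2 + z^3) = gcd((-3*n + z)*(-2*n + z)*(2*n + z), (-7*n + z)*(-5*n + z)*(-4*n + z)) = 1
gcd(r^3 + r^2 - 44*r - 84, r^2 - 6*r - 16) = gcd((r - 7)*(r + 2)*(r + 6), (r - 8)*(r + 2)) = r + 2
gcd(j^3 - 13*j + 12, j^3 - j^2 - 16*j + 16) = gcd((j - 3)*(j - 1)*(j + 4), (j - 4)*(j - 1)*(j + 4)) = j^2 + 3*j - 4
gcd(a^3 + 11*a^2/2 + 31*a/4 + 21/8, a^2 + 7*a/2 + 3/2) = a + 1/2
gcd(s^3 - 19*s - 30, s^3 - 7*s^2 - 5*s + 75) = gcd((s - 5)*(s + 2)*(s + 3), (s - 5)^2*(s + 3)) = s^2 - 2*s - 15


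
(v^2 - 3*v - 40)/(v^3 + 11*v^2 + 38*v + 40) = (v - 8)/(v^2 + 6*v + 8)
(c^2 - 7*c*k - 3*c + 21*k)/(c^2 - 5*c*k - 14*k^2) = (c - 3)/(c + 2*k)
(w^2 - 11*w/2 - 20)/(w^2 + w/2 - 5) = (w - 8)/(w - 2)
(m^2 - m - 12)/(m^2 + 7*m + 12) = (m - 4)/(m + 4)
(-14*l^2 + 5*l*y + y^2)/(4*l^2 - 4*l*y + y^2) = (7*l + y)/(-2*l + y)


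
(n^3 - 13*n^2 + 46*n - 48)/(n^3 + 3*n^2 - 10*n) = (n^2 - 11*n + 24)/(n*(n + 5))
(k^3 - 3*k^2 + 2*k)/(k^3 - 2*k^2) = (k - 1)/k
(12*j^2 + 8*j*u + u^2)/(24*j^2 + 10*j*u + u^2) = (2*j + u)/(4*j + u)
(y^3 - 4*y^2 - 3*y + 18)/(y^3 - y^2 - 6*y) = (y - 3)/y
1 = 1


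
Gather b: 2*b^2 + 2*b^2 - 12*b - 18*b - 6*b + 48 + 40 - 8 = 4*b^2 - 36*b + 80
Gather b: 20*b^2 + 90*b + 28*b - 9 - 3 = 20*b^2 + 118*b - 12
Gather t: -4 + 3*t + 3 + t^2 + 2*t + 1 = t^2 + 5*t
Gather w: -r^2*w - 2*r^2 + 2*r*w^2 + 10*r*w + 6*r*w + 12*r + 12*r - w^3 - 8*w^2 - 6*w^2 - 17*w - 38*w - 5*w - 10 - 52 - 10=-2*r^2 + 24*r - w^3 + w^2*(2*r - 14) + w*(-r^2 + 16*r - 60) - 72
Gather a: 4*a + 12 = 4*a + 12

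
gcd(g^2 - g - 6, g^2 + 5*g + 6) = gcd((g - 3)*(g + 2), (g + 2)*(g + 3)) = g + 2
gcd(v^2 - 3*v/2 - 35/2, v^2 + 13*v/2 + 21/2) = v + 7/2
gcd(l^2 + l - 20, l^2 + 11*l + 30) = l + 5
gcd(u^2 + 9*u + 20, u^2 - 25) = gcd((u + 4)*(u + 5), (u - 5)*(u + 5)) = u + 5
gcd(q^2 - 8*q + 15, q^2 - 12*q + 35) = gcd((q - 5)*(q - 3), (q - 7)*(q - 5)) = q - 5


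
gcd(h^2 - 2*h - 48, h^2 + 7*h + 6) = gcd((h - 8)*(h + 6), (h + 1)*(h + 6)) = h + 6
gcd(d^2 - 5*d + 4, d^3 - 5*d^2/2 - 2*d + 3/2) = 1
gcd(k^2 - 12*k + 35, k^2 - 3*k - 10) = k - 5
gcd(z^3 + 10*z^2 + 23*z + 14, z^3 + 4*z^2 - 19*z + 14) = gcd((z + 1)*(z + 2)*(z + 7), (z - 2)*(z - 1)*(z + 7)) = z + 7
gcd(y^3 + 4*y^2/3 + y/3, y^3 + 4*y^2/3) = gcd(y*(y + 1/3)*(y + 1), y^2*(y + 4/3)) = y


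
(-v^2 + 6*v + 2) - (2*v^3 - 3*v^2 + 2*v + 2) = -2*v^3 + 2*v^2 + 4*v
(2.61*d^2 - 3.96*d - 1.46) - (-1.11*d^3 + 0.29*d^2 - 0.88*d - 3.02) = 1.11*d^3 + 2.32*d^2 - 3.08*d + 1.56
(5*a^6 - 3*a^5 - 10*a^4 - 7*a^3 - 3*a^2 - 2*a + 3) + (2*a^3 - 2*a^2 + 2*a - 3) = 5*a^6 - 3*a^5 - 10*a^4 - 5*a^3 - 5*a^2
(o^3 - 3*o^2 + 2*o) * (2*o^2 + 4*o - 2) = 2*o^5 - 2*o^4 - 10*o^3 + 14*o^2 - 4*o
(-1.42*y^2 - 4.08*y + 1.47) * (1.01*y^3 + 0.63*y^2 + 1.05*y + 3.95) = -1.4342*y^5 - 5.0154*y^4 - 2.5767*y^3 - 8.9669*y^2 - 14.5725*y + 5.8065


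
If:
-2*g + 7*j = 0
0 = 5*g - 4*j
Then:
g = 0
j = 0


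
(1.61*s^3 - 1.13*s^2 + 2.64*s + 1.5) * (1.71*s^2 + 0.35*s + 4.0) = 2.7531*s^5 - 1.3688*s^4 + 10.5589*s^3 - 1.031*s^2 + 11.085*s + 6.0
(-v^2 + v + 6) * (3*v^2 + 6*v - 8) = -3*v^4 - 3*v^3 + 32*v^2 + 28*v - 48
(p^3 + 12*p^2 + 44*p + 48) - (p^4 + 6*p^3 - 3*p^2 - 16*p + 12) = -p^4 - 5*p^3 + 15*p^2 + 60*p + 36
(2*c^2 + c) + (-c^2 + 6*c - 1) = c^2 + 7*c - 1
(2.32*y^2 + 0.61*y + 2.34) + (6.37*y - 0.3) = 2.32*y^2 + 6.98*y + 2.04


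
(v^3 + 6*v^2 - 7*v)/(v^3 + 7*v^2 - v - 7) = v/(v + 1)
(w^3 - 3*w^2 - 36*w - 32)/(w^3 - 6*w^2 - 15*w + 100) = (w^2 - 7*w - 8)/(w^2 - 10*w + 25)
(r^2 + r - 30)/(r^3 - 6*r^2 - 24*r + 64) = (r^2 + r - 30)/(r^3 - 6*r^2 - 24*r + 64)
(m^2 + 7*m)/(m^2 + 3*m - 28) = m/(m - 4)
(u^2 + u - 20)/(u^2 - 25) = (u - 4)/(u - 5)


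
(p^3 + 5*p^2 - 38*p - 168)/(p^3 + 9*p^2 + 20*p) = (p^2 + p - 42)/(p*(p + 5))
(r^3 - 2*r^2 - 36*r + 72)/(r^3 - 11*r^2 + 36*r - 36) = (r + 6)/(r - 3)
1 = 1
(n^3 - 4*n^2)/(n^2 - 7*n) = n*(n - 4)/(n - 7)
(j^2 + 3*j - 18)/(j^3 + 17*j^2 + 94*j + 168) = (j - 3)/(j^2 + 11*j + 28)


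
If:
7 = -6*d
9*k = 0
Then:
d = -7/6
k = 0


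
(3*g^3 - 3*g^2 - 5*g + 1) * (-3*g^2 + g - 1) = -9*g^5 + 12*g^4 + 9*g^3 - 5*g^2 + 6*g - 1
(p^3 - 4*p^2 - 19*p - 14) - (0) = p^3 - 4*p^2 - 19*p - 14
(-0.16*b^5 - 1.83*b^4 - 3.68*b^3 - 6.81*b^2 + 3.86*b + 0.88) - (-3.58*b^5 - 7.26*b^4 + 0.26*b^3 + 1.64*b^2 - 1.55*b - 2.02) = 3.42*b^5 + 5.43*b^4 - 3.94*b^3 - 8.45*b^2 + 5.41*b + 2.9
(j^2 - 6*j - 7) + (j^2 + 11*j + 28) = 2*j^2 + 5*j + 21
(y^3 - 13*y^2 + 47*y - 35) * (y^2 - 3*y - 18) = y^5 - 16*y^4 + 68*y^3 + 58*y^2 - 741*y + 630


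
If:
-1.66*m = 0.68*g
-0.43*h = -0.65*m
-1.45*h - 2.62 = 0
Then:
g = 2.92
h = -1.81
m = -1.20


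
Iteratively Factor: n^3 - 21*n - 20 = (n + 1)*(n^2 - n - 20) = (n - 5)*(n + 1)*(n + 4)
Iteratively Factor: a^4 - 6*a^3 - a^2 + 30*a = (a + 2)*(a^3 - 8*a^2 + 15*a) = (a - 5)*(a + 2)*(a^2 - 3*a) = a*(a - 5)*(a + 2)*(a - 3)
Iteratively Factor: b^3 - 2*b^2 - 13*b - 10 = (b - 5)*(b^2 + 3*b + 2) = (b - 5)*(b + 2)*(b + 1)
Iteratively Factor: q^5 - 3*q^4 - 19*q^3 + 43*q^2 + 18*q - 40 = (q - 2)*(q^4 - q^3 - 21*q^2 + q + 20) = (q - 2)*(q + 1)*(q^3 - 2*q^2 - 19*q + 20) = (q - 2)*(q - 1)*(q + 1)*(q^2 - q - 20) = (q - 2)*(q - 1)*(q + 1)*(q + 4)*(q - 5)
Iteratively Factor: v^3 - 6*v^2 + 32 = (v + 2)*(v^2 - 8*v + 16) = (v - 4)*(v + 2)*(v - 4)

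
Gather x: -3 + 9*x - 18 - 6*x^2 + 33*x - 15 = -6*x^2 + 42*x - 36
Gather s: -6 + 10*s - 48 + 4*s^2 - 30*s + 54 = 4*s^2 - 20*s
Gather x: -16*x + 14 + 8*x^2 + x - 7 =8*x^2 - 15*x + 7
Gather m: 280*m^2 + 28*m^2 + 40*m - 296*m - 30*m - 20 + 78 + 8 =308*m^2 - 286*m + 66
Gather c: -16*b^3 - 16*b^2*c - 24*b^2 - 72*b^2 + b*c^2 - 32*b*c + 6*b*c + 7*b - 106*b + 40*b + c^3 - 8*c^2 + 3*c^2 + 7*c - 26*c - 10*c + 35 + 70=-16*b^3 - 96*b^2 - 59*b + c^3 + c^2*(b - 5) + c*(-16*b^2 - 26*b - 29) + 105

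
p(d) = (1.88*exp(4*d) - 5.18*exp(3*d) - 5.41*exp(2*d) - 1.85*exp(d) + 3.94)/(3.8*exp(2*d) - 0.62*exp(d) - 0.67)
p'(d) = (-7.6*exp(2*d) + 0.62*exp(d))*(1.88*exp(4*d) - 5.18*exp(3*d) - 5.41*exp(2*d) - 1.85*exp(d) + 3.94)/(3.8*exp(2*d) - 0.62*exp(d) - 0.67)^2 + (7.52*exp(4*d) - 15.54*exp(3*d) - 10.82*exp(2*d) - 1.85*exp(d))/(3.8*exp(2*d) - 0.62*exp(d) - 0.67)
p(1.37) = 0.86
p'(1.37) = 10.45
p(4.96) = 9875.06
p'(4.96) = 19936.10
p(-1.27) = -5.31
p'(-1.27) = -1.08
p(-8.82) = -5.88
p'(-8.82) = 0.00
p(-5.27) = -5.84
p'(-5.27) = 0.04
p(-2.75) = -5.47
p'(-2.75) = 0.31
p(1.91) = 12.23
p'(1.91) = 36.58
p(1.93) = 12.97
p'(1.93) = 38.25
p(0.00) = -2.64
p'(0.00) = -0.91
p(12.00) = 13104935908.24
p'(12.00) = 26210080542.44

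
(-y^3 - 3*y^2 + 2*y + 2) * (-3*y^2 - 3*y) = 3*y^5 + 12*y^4 + 3*y^3 - 12*y^2 - 6*y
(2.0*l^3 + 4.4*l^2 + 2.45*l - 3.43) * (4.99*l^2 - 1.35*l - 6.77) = 9.98*l^5 + 19.256*l^4 - 7.2545*l^3 - 50.2112*l^2 - 11.956*l + 23.2211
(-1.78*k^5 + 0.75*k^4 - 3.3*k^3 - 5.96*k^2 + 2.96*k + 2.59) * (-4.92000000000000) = 8.7576*k^5 - 3.69*k^4 + 16.236*k^3 + 29.3232*k^2 - 14.5632*k - 12.7428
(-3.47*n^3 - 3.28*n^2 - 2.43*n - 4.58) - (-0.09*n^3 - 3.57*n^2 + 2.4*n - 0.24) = -3.38*n^3 + 0.29*n^2 - 4.83*n - 4.34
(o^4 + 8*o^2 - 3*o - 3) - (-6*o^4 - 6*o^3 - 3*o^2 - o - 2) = 7*o^4 + 6*o^3 + 11*o^2 - 2*o - 1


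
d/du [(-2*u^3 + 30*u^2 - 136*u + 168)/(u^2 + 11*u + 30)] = 2*(-u^4 - 22*u^3 + 143*u^2 + 732*u - 2964)/(u^4 + 22*u^3 + 181*u^2 + 660*u + 900)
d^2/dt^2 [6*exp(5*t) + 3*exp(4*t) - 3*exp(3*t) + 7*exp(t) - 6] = (150*exp(4*t) + 48*exp(3*t) - 27*exp(2*t) + 7)*exp(t)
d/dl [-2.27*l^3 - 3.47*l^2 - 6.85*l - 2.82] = -6.81*l^2 - 6.94*l - 6.85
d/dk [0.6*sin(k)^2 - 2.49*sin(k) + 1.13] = (1.2*sin(k) - 2.49)*cos(k)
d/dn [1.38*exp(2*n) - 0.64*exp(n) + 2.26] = (2.76*exp(n) - 0.64)*exp(n)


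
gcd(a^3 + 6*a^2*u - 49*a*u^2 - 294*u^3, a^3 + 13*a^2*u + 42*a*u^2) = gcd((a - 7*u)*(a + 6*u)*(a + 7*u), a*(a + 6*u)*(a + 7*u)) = a^2 + 13*a*u + 42*u^2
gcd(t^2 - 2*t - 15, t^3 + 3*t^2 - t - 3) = t + 3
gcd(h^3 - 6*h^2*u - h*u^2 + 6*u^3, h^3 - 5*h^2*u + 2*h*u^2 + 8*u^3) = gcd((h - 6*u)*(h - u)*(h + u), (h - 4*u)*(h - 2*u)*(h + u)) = h + u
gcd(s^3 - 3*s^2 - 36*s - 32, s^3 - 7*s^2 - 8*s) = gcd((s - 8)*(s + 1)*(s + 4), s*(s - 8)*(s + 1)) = s^2 - 7*s - 8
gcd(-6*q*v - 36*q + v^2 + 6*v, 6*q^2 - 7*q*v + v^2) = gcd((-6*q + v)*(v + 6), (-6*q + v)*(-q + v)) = 6*q - v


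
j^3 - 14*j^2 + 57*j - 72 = (j - 8)*(j - 3)^2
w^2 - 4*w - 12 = (w - 6)*(w + 2)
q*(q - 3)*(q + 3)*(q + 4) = q^4 + 4*q^3 - 9*q^2 - 36*q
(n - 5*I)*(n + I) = n^2 - 4*I*n + 5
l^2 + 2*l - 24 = (l - 4)*(l + 6)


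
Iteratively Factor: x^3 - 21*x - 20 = (x + 1)*(x^2 - x - 20) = (x - 5)*(x + 1)*(x + 4)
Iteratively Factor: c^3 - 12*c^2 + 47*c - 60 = (c - 5)*(c^2 - 7*c + 12) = (c - 5)*(c - 3)*(c - 4)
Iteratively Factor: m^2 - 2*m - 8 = (m - 4)*(m + 2)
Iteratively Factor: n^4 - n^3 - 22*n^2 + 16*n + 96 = (n + 4)*(n^3 - 5*n^2 - 2*n + 24) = (n - 3)*(n + 4)*(n^2 - 2*n - 8) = (n - 4)*(n - 3)*(n + 4)*(n + 2)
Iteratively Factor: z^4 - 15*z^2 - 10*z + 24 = (z + 2)*(z^3 - 2*z^2 - 11*z + 12) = (z + 2)*(z + 3)*(z^2 - 5*z + 4) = (z - 1)*(z + 2)*(z + 3)*(z - 4)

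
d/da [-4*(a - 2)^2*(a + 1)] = 12*a*(2 - a)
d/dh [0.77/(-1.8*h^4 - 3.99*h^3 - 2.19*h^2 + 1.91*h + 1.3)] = (5.544*h^3 + 9.2169*h^2 + 3.3726*h - 1.4707)/(1.8*h^4 + 3.99*h^3 + 2.19*h^2 - 1.91*h - 1.3)^2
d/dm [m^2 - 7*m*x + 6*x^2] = 2*m - 7*x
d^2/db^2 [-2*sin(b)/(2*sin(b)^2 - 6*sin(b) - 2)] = (sin(b)^5 + 3*sin(b)^4 + 4*sin(b)^3 - 3*sin(b)^2 - 5*sin(b) + 6)/(sin(b)^2 - 3*sin(b) - 1)^3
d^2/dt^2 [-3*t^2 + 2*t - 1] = -6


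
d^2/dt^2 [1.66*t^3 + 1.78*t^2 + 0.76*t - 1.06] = 9.96*t + 3.56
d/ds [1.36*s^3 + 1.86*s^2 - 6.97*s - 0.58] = 4.08*s^2 + 3.72*s - 6.97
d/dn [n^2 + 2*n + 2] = 2*n + 2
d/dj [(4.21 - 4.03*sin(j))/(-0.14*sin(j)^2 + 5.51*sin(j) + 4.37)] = (-0.5642*sin(j)^2 + 1.1788*sin(j) - 40.8082)*cos(j)/(0.0196*sin(j)^4 - 1.5428*sin(j)^3 + 29.1365*sin(j)^2 + 48.1574*sin(j) + 19.0969)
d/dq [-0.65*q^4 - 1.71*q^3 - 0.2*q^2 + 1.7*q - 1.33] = -2.6*q^3 - 5.13*q^2 - 0.4*q + 1.7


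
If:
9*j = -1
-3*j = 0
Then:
No Solution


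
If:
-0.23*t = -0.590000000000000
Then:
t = 2.57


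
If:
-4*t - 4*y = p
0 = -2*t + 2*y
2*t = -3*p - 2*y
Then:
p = 0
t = 0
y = 0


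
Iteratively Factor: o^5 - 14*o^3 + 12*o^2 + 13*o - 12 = (o + 4)*(o^4 - 4*o^3 + 2*o^2 + 4*o - 3) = (o + 1)*(o + 4)*(o^3 - 5*o^2 + 7*o - 3) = (o - 1)*(o + 1)*(o + 4)*(o^2 - 4*o + 3) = (o - 1)^2*(o + 1)*(o + 4)*(o - 3)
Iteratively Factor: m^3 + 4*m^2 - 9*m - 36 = (m + 4)*(m^2 - 9) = (m + 3)*(m + 4)*(m - 3)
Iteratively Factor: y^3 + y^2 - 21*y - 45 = (y - 5)*(y^2 + 6*y + 9) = (y - 5)*(y + 3)*(y + 3)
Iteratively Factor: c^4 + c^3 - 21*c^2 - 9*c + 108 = (c - 3)*(c^3 + 4*c^2 - 9*c - 36) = (c - 3)*(c + 4)*(c^2 - 9) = (c - 3)*(c + 3)*(c + 4)*(c - 3)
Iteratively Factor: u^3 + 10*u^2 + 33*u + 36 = (u + 4)*(u^2 + 6*u + 9) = (u + 3)*(u + 4)*(u + 3)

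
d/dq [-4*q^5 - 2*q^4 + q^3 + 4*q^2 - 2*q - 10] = -20*q^4 - 8*q^3 + 3*q^2 + 8*q - 2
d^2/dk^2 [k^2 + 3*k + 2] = 2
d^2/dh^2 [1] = 0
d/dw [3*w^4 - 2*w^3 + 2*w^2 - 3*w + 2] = 12*w^3 - 6*w^2 + 4*w - 3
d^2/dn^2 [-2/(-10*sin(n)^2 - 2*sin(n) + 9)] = 4*(-200*sin(n)^4 - 30*sin(n)^3 + 118*sin(n)^2 + 51*sin(n) + 94)/(10*sin(n)^2 + 2*sin(n) - 9)^3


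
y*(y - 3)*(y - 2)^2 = y^4 - 7*y^3 + 16*y^2 - 12*y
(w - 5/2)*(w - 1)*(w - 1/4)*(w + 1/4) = w^4 - 7*w^3/2 + 39*w^2/16 + 7*w/32 - 5/32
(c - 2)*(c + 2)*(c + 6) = c^3 + 6*c^2 - 4*c - 24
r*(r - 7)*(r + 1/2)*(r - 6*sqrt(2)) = r^4 - 6*sqrt(2)*r^3 - 13*r^3/2 - 7*r^2/2 + 39*sqrt(2)*r^2 + 21*sqrt(2)*r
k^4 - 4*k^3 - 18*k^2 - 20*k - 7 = (k - 7)*(k + 1)^3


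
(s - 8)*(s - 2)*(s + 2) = s^3 - 8*s^2 - 4*s + 32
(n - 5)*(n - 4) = n^2 - 9*n + 20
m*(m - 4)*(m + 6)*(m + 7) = m^4 + 9*m^3 - 10*m^2 - 168*m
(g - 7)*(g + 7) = g^2 - 49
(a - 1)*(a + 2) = a^2 + a - 2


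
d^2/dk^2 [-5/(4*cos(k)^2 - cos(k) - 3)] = 5*(64*sin(k)^4 - 81*sin(k)^2 + 12*cos(k) - 3*cos(3*k) - 9)/((cos(k) - 1)^3*(4*cos(k) + 3)^3)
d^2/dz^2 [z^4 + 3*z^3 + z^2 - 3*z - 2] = 12*z^2 + 18*z + 2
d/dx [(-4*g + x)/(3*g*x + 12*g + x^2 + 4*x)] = (3*g*x + 12*g + x^2 + 4*x + (4*g - x)*(3*g + 2*x + 4))/(3*g*x + 12*g + x^2 + 4*x)^2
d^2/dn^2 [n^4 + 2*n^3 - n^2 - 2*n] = 12*n^2 + 12*n - 2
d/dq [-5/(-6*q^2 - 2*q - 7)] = 10*(-6*q - 1)/(6*q^2 + 2*q + 7)^2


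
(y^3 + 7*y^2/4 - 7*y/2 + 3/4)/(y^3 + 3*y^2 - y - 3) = (y - 1/4)/(y + 1)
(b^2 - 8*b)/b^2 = (b - 8)/b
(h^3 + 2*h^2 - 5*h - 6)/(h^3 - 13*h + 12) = (h^3 + 2*h^2 - 5*h - 6)/(h^3 - 13*h + 12)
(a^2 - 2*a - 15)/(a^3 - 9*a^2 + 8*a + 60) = (a + 3)/(a^2 - 4*a - 12)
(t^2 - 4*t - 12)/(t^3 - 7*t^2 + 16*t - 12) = (t^2 - 4*t - 12)/(t^3 - 7*t^2 + 16*t - 12)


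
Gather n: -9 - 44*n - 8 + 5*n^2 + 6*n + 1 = 5*n^2 - 38*n - 16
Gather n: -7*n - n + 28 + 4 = 32 - 8*n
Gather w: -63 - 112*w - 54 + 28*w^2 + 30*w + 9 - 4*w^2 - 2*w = 24*w^2 - 84*w - 108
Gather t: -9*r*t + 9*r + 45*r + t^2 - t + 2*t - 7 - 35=54*r + t^2 + t*(1 - 9*r) - 42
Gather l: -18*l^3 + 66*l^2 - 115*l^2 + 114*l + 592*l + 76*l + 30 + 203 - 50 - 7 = -18*l^3 - 49*l^2 + 782*l + 176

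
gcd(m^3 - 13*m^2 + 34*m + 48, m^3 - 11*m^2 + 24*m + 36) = m^2 - 5*m - 6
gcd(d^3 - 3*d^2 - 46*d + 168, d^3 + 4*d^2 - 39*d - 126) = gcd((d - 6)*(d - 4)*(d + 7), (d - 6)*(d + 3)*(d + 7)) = d^2 + d - 42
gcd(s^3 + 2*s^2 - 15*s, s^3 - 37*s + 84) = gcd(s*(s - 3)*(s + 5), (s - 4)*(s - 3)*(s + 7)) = s - 3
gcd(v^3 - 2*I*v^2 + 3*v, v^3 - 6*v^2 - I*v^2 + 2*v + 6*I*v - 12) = v + I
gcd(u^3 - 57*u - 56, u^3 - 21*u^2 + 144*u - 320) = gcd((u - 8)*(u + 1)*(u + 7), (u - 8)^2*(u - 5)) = u - 8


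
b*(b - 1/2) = b^2 - b/2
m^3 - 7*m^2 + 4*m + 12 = (m - 6)*(m - 2)*(m + 1)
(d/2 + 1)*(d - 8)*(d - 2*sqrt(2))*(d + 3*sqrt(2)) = d^4/2 - 3*d^3 + sqrt(2)*d^3/2 - 14*d^2 - 3*sqrt(2)*d^2 - 8*sqrt(2)*d + 36*d + 96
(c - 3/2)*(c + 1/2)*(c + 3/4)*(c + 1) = c^4 + 3*c^3/4 - 7*c^2/4 - 33*c/16 - 9/16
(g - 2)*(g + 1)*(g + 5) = g^3 + 4*g^2 - 7*g - 10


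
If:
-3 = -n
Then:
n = 3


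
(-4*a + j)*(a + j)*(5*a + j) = -20*a^3 - 19*a^2*j + 2*a*j^2 + j^3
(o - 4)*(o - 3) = o^2 - 7*o + 12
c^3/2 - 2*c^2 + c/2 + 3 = (c/2 + 1/2)*(c - 3)*(c - 2)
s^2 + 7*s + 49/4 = (s + 7/2)^2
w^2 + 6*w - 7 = (w - 1)*(w + 7)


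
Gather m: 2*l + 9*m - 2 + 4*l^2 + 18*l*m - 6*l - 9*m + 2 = 4*l^2 + 18*l*m - 4*l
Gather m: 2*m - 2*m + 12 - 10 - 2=0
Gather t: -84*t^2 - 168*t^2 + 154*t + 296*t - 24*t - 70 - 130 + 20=-252*t^2 + 426*t - 180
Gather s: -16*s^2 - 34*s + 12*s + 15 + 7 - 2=-16*s^2 - 22*s + 20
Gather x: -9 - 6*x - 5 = -6*x - 14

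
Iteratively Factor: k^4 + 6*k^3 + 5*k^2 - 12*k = (k + 4)*(k^3 + 2*k^2 - 3*k) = k*(k + 4)*(k^2 + 2*k - 3) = k*(k - 1)*(k + 4)*(k + 3)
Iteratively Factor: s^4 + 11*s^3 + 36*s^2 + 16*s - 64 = (s + 4)*(s^3 + 7*s^2 + 8*s - 16) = (s + 4)^2*(s^2 + 3*s - 4) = (s - 1)*(s + 4)^2*(s + 4)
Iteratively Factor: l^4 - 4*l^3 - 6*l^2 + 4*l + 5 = (l + 1)*(l^3 - 5*l^2 - l + 5) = (l - 1)*(l + 1)*(l^2 - 4*l - 5) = (l - 5)*(l - 1)*(l + 1)*(l + 1)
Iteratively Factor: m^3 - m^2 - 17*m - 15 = (m + 1)*(m^2 - 2*m - 15) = (m - 5)*(m + 1)*(m + 3)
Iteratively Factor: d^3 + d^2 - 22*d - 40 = (d - 5)*(d^2 + 6*d + 8) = (d - 5)*(d + 4)*(d + 2)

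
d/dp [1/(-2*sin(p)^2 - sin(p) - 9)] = (4*sin(p) + 1)*cos(p)/(sin(p) - cos(2*p) + 10)^2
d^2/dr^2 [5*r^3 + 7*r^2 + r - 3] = 30*r + 14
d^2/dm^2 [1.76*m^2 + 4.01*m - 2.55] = 3.52000000000000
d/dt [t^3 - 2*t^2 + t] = 3*t^2 - 4*t + 1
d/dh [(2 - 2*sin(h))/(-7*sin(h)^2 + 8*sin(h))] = 2*(-7*cos(h) + 14/tan(h) - 8*cos(h)/sin(h)^2)/(7*sin(h) - 8)^2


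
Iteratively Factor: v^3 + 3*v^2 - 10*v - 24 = (v + 4)*(v^2 - v - 6) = (v - 3)*(v + 4)*(v + 2)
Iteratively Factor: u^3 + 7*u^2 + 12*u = (u + 4)*(u^2 + 3*u) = u*(u + 4)*(u + 3)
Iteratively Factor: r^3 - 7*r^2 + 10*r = (r - 5)*(r^2 - 2*r) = (r - 5)*(r - 2)*(r)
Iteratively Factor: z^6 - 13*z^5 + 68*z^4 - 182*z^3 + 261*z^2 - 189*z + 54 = (z - 3)*(z^5 - 10*z^4 + 38*z^3 - 68*z^2 + 57*z - 18) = (z - 3)*(z - 1)*(z^4 - 9*z^3 + 29*z^2 - 39*z + 18) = (z - 3)*(z - 1)^2*(z^3 - 8*z^2 + 21*z - 18) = (z - 3)^2*(z - 1)^2*(z^2 - 5*z + 6) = (z - 3)^3*(z - 1)^2*(z - 2)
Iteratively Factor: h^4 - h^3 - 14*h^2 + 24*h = (h - 2)*(h^3 + h^2 - 12*h) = h*(h - 2)*(h^2 + h - 12) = h*(h - 2)*(h + 4)*(h - 3)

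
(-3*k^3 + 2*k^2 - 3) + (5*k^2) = -3*k^3 + 7*k^2 - 3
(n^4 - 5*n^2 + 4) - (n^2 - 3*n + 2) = n^4 - 6*n^2 + 3*n + 2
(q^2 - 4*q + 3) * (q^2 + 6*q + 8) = q^4 + 2*q^3 - 13*q^2 - 14*q + 24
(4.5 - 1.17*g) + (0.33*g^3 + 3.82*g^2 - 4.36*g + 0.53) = 0.33*g^3 + 3.82*g^2 - 5.53*g + 5.03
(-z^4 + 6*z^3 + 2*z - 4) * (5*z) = -5*z^5 + 30*z^4 + 10*z^2 - 20*z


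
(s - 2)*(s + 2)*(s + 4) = s^3 + 4*s^2 - 4*s - 16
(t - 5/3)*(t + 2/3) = t^2 - t - 10/9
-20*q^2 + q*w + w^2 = (-4*q + w)*(5*q + w)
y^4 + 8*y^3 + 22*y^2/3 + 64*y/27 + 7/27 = (y + 1/3)^3*(y + 7)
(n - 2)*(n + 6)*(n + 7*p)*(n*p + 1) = n^4*p + 7*n^3*p^2 + 4*n^3*p + n^3 + 28*n^2*p^2 - 5*n^2*p + 4*n^2 - 84*n*p^2 + 28*n*p - 12*n - 84*p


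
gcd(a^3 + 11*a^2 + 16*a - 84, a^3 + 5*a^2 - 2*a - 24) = a - 2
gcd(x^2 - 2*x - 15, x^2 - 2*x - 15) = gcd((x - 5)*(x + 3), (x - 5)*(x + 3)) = x^2 - 2*x - 15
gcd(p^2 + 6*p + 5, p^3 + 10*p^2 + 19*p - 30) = p + 5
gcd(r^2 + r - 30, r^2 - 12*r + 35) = r - 5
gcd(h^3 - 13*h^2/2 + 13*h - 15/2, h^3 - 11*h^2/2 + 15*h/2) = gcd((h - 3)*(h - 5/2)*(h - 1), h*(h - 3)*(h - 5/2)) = h^2 - 11*h/2 + 15/2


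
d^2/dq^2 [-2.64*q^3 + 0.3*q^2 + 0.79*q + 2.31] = 0.6 - 15.84*q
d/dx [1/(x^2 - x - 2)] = (1 - 2*x)/(-x^2 + x + 2)^2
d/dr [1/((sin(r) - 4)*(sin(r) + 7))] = -(2*sin(r) + 3)*cos(r)/((sin(r) - 4)^2*(sin(r) + 7)^2)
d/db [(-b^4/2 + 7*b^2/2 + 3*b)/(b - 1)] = (-3*b^4 + 4*b^3 + 7*b^2 - 14*b - 6)/(2*(b^2 - 2*b + 1))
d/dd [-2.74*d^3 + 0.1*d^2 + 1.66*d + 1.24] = -8.22*d^2 + 0.2*d + 1.66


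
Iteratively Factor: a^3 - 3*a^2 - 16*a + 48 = (a - 4)*(a^2 + a - 12) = (a - 4)*(a - 3)*(a + 4)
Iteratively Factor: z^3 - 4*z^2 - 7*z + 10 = (z + 2)*(z^2 - 6*z + 5) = (z - 5)*(z + 2)*(z - 1)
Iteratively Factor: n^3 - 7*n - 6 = (n - 3)*(n^2 + 3*n + 2) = (n - 3)*(n + 2)*(n + 1)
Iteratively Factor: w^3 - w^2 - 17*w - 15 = (w - 5)*(w^2 + 4*w + 3) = (w - 5)*(w + 1)*(w + 3)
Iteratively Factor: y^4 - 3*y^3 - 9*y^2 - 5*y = (y - 5)*(y^3 + 2*y^2 + y) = (y - 5)*(y + 1)*(y^2 + y) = y*(y - 5)*(y + 1)*(y + 1)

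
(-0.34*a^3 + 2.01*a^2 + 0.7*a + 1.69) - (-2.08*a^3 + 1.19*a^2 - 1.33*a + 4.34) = 1.74*a^3 + 0.82*a^2 + 2.03*a - 2.65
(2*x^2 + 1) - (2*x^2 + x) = 1 - x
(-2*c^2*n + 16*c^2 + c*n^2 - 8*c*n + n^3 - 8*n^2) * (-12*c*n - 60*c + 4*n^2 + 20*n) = 24*c^3*n^2 - 72*c^3*n - 960*c^3 - 20*c^2*n^3 + 60*c^2*n^2 + 800*c^2*n - 8*c*n^4 + 24*c*n^3 + 320*c*n^2 + 4*n^5 - 12*n^4 - 160*n^3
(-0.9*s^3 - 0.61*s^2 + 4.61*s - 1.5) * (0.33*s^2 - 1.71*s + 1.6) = -0.297*s^5 + 1.3377*s^4 + 1.1244*s^3 - 9.3541*s^2 + 9.941*s - 2.4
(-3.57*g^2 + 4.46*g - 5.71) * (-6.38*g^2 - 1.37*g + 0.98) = 22.7766*g^4 - 23.5639*g^3 + 26.821*g^2 + 12.1935*g - 5.5958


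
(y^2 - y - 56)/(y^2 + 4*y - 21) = (y - 8)/(y - 3)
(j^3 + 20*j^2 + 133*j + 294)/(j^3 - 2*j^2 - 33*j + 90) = (j^2 + 14*j + 49)/(j^2 - 8*j + 15)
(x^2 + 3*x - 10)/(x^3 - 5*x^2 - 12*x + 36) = (x + 5)/(x^2 - 3*x - 18)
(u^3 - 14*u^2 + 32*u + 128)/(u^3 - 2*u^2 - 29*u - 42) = (u^2 - 16*u + 64)/(u^2 - 4*u - 21)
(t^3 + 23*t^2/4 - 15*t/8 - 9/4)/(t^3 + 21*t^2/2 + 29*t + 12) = (t - 3/4)/(t + 4)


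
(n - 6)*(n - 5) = n^2 - 11*n + 30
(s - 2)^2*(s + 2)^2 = s^4 - 8*s^2 + 16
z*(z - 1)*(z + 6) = z^3 + 5*z^2 - 6*z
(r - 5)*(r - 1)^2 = r^3 - 7*r^2 + 11*r - 5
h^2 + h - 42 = (h - 6)*(h + 7)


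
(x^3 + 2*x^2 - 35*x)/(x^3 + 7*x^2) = (x - 5)/x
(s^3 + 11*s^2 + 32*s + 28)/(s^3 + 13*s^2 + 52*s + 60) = (s^2 + 9*s + 14)/(s^2 + 11*s + 30)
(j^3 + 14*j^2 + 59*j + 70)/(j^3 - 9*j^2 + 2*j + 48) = (j^2 + 12*j + 35)/(j^2 - 11*j + 24)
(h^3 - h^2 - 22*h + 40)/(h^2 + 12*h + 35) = (h^2 - 6*h + 8)/(h + 7)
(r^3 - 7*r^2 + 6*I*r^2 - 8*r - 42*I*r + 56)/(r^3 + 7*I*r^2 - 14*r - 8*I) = (r - 7)/(r + I)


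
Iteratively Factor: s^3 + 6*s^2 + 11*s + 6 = (s + 3)*(s^2 + 3*s + 2) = (s + 1)*(s + 3)*(s + 2)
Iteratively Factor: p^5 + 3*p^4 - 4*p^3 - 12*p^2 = (p + 3)*(p^4 - 4*p^2) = p*(p + 3)*(p^3 - 4*p) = p*(p + 2)*(p + 3)*(p^2 - 2*p) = p^2*(p + 2)*(p + 3)*(p - 2)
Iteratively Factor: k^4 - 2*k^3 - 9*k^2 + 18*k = (k)*(k^3 - 2*k^2 - 9*k + 18) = k*(k - 3)*(k^2 + k - 6) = k*(k - 3)*(k + 3)*(k - 2)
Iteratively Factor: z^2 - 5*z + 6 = (z - 3)*(z - 2)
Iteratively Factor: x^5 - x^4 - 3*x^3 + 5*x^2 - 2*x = (x)*(x^4 - x^3 - 3*x^2 + 5*x - 2) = x*(x + 2)*(x^3 - 3*x^2 + 3*x - 1) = x*(x - 1)*(x + 2)*(x^2 - 2*x + 1) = x*(x - 1)^2*(x + 2)*(x - 1)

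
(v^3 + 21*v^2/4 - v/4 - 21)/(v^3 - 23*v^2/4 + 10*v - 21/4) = (v^2 + 7*v + 12)/(v^2 - 4*v + 3)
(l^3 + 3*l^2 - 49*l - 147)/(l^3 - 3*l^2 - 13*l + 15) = (l^2 - 49)/(l^2 - 6*l + 5)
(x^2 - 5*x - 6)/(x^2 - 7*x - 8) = (x - 6)/(x - 8)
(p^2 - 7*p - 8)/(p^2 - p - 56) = (p + 1)/(p + 7)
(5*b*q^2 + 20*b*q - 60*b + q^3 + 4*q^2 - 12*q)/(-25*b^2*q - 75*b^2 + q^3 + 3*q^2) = (q^2 + 4*q - 12)/(-5*b*q - 15*b + q^2 + 3*q)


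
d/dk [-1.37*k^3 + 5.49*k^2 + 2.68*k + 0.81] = -4.11*k^2 + 10.98*k + 2.68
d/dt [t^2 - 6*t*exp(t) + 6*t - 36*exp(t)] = -6*t*exp(t) + 2*t - 42*exp(t) + 6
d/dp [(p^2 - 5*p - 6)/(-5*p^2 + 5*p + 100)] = 2*(-2*p^2 + 14*p - 47)/(5*(p^4 - 2*p^3 - 39*p^2 + 40*p + 400))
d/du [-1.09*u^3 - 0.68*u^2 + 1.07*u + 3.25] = -3.27*u^2 - 1.36*u + 1.07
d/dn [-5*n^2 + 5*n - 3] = 5 - 10*n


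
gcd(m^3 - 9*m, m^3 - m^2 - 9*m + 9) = m^2 - 9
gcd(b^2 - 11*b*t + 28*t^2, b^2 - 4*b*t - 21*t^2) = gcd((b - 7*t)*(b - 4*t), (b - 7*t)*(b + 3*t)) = -b + 7*t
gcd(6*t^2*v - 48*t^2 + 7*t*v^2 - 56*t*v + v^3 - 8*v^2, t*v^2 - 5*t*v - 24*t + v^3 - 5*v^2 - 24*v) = t*v - 8*t + v^2 - 8*v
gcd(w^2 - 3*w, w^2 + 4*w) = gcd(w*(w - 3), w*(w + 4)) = w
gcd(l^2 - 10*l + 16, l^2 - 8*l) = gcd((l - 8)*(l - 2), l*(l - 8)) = l - 8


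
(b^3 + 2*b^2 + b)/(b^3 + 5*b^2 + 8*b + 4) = b*(b + 1)/(b^2 + 4*b + 4)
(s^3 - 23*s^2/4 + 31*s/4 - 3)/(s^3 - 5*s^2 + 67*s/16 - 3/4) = 4*(s - 1)/(4*s - 1)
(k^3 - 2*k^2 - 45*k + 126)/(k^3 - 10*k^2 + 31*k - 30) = (k^2 + k - 42)/(k^2 - 7*k + 10)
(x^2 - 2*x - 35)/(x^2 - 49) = (x + 5)/(x + 7)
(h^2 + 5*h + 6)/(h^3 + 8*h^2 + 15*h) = (h + 2)/(h*(h + 5))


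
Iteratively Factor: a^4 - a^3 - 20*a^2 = (a - 5)*(a^3 + 4*a^2) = (a - 5)*(a + 4)*(a^2) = a*(a - 5)*(a + 4)*(a)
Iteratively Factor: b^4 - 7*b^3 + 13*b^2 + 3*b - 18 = (b + 1)*(b^3 - 8*b^2 + 21*b - 18) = (b - 3)*(b + 1)*(b^2 - 5*b + 6) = (b - 3)^2*(b + 1)*(b - 2)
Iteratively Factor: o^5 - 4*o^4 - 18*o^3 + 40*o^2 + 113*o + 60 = (o - 5)*(o^4 + o^3 - 13*o^2 - 25*o - 12) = (o - 5)*(o - 4)*(o^3 + 5*o^2 + 7*o + 3) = (o - 5)*(o - 4)*(o + 3)*(o^2 + 2*o + 1) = (o - 5)*(o - 4)*(o + 1)*(o + 3)*(o + 1)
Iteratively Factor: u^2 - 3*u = (u - 3)*(u)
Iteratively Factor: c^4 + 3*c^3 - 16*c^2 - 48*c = (c)*(c^3 + 3*c^2 - 16*c - 48) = c*(c - 4)*(c^2 + 7*c + 12) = c*(c - 4)*(c + 3)*(c + 4)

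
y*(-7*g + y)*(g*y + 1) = -7*g^2*y^2 + g*y^3 - 7*g*y + y^2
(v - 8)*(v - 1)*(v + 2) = v^3 - 7*v^2 - 10*v + 16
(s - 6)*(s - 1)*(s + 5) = s^3 - 2*s^2 - 29*s + 30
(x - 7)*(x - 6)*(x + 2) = x^3 - 11*x^2 + 16*x + 84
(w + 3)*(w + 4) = w^2 + 7*w + 12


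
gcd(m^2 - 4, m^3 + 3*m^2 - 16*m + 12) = m - 2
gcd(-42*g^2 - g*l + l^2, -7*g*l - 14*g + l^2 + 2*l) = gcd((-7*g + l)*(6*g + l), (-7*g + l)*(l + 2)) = 7*g - l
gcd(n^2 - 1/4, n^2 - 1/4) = n^2 - 1/4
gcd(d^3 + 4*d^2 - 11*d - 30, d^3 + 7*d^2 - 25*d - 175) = d + 5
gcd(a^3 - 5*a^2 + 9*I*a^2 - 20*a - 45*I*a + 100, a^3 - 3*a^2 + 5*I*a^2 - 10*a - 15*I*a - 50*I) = a^2 + a*(-5 + 5*I) - 25*I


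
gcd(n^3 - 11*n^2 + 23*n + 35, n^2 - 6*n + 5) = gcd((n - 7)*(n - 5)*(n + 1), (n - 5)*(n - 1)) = n - 5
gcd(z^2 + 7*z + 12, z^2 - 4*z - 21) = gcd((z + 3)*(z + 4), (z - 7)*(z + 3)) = z + 3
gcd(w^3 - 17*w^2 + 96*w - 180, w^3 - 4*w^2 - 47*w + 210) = w^2 - 11*w + 30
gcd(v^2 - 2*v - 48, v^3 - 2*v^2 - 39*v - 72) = v - 8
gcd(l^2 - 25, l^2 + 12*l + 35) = l + 5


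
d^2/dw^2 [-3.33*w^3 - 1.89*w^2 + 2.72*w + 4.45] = -19.98*w - 3.78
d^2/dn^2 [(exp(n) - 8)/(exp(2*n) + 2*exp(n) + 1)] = (exp(2*n) - 36*exp(n) + 17)*exp(n)/(exp(4*n) + 4*exp(3*n) + 6*exp(2*n) + 4*exp(n) + 1)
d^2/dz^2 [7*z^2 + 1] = 14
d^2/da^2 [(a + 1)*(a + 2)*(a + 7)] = 6*a + 20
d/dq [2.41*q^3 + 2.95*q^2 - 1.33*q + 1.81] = 7.23*q^2 + 5.9*q - 1.33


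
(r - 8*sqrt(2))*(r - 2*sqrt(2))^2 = r^3 - 12*sqrt(2)*r^2 + 72*r - 64*sqrt(2)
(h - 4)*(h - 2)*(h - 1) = h^3 - 7*h^2 + 14*h - 8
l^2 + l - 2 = (l - 1)*(l + 2)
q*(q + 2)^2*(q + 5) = q^4 + 9*q^3 + 24*q^2 + 20*q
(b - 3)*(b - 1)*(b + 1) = b^3 - 3*b^2 - b + 3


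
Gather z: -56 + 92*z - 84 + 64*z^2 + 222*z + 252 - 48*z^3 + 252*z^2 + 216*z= -48*z^3 + 316*z^2 + 530*z + 112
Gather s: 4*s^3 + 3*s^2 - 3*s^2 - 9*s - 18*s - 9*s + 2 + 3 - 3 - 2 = 4*s^3 - 36*s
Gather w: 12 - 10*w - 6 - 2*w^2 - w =-2*w^2 - 11*w + 6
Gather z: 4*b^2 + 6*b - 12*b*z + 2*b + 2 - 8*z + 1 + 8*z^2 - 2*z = 4*b^2 + 8*b + 8*z^2 + z*(-12*b - 10) + 3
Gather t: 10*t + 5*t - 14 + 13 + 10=15*t + 9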